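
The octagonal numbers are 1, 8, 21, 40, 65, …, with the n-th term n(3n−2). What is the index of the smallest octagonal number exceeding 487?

14

Solve n(3n−2) > 487 for integer n.
The largest n with value ≤ 487 is 13 (since 481 ≤ 487 < 560), so the first above is n = 14, value 560.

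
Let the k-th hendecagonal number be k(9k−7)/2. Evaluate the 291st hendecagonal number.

The 291st hendecagonal number is n(9n−7)/2 with n = 291.
291·(9·291 − 7)/2 = 291·2612/2 = 291·1306 = 380046.

380046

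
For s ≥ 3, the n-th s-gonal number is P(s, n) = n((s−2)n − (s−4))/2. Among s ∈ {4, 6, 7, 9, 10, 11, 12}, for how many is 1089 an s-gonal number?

s = 4: P(4, 33) = 1089. ✓
s = 6: P(6, 23) = 1035 and P(6, 24) = 1128; 1089 is not s-gonal.
s = 7: P(7, 21) = 1071 and P(7, 22) = 1177; 1089 is not s-gonal.
s = 9: P(9, 18) = 1089. ✓
s = 10: P(10, 16) = 976 and P(10, 17) = 1105; 1089 is not s-gonal.
s = 11: P(11, 15) = 960 and P(11, 16) = 1096; 1089 is not s-gonal.
s = 12: P(12, 15) = 1065 and P(12, 16) = 1216; 1089 is not s-gonal.
Hits: s ∈ {4, 9} → 2.

2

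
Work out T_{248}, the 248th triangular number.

248·249/2 = 61752/2 = 30876.

30876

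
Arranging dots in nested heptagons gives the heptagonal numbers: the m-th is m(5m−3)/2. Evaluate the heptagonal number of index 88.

19228

The 88th heptagonal number is n(5n−3)/2 with n = 88.
88·(5·88 − 3)/2 = 88·437/2 = 19228.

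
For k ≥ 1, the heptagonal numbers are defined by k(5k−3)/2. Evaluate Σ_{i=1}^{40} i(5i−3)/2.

54120

Σ i(5i−3)/2 = (5Σi² − 3Σi) / 2 over i = 1..40.
Σi = 820 and Σi² = 22140.
(5·22140 − 3·820) / 2 = 108240/2 = 54120.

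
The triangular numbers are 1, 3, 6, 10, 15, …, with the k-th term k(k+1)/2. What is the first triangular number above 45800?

46056

Solve n(n+1)/2 > 45800 for integer n.
The largest n with value ≤ 45800 is 302 (since 45753 ≤ 45800 < 46056), so the first above is n = 303, value 46056.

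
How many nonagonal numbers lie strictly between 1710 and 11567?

35

The n-th nonagonal number is n(7n−5)/2.
Smallest index with value > 1710: n = 23 (giving 1794).
Largest index with value < 11567: n = 57 (giving 11229).
Indices 23 through 57: 35 terms.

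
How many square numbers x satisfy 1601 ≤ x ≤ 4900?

30

The n-th square number is n².
Smallest index with value ≥ 1601: n = 41 (giving 1681).
Largest index with value ≤ 4900: n = 70 (giving 4900).
Indices 41 through 70: 30 terms.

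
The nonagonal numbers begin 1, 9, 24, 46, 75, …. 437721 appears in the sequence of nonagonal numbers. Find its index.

Set n(7n−5)/2 = 437721, giving 7n² − 5n − 875442 = 0.
The discriminant is 25 + 56·437721 = 24512401, and √24512401 = 4951.
So n = (5 + 4951) / 14 = 4956/14 = 354.

354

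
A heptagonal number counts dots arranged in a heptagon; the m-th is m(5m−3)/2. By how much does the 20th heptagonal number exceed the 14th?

20·(5·20 − 3)/2 = 970 and 14·(5·14 − 3)/2 = 469.
Difference: 970 − 469 = 501.

501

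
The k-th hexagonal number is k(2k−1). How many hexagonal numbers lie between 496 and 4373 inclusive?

32

The n-th hexagonal number is n(2n−1).
Smallest index with value ≥ 496: n = 16 (giving 496).
Largest index with value ≤ 4373: n = 47 (giving 4371).
Indices 16 through 47: 32 terms.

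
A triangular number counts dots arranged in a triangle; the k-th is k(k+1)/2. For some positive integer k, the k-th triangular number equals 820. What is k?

40

Set n(n+1)/2 = 820, giving n² + n − 1640 = 0.
The discriminant is 1 + 8·820 = 6561, and √6561 = 81.
So n = (-1 + 81) / 2 = 80/2 = 40.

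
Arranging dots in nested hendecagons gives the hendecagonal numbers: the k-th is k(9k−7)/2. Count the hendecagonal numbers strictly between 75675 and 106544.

The n-th hendecagonal number is n(9n−7)/2.
Smallest index with value > 75675: n = 131 (giving 76766).
Largest index with value < 106544: n = 154 (giving 106183).
Indices 131 through 154: 24 terms.

24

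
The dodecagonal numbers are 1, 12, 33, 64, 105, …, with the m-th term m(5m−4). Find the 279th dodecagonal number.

388089

The 279th dodecagonal number is n(5n−4) with n = 279.
279·(5·279 − 4) = 279·1391 = 388089.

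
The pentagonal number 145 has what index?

10

Set n(3n−1)/2 = 145, giving 3n² − n − 290 = 0.
The discriminant is 1 + 24·145 = 3481, and √3481 = 59.
So n = (1 + 59) / 6 = 60/6 = 10.
Check: 10·(3·10 − 1)/2 = 145. ✓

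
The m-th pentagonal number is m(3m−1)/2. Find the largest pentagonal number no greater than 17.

Solve n(3n−1)/2 ≤ 17 for integer n.
n = 3 gives 12 ≤ 17, while n = 4 gives 22 > 17; so the answer is 12.

12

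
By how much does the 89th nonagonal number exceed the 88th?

Consecutive nonagonal numbers differ by 7n − 6: here 7·89 − 6 = 617.

617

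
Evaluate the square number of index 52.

52² = 2704.

2704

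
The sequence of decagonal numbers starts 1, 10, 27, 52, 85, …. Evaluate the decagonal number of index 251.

The 251st decagonal number is n(4n−3) with n = 251.
251·(4·251 − 3) = 251·1001 = 251251.

251251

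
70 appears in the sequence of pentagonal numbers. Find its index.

Set n(3n−1)/2 = 70, giving 3n² − n − 140 = 0.
The discriminant is 1 + 24·70 = 1681, and √1681 = 41.
So n = (1 + 41) / 6 = 42/6 = 7.

7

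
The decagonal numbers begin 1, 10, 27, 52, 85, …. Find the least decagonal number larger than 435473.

437251

Solve n(4n−3) > 435473 for integer n.
The largest n with value ≤ 435473 is 330 (since 434610 ≤ 435473 < 437251), so the first above is n = 331, value 437251.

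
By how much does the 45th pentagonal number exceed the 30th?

45·(3·45 − 1)/2 = 3015 and 30·(3·30 − 1)/2 = 1335.
Difference: 3015 − 1335 = 1680.

1680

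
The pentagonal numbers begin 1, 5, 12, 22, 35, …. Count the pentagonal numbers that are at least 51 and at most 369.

The n-th pentagonal number is n(3n−1)/2.
Smallest index with value ≥ 51: n = 6 (giving 51).
Largest index with value ≤ 369: n = 15 (giving 330).
Indices 6 through 15: 10 terms.

10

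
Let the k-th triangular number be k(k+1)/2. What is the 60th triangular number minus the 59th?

Consecutive triangular numbers differ by n: T_{60} − T_{59} = 60.

60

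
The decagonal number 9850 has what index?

Set n(4n−3) = 9850, giving 4n² − 3n − 9850 = 0.
The discriminant is 9 + 16·9850 = 157609, and √157609 = 397.
So n = (3 + 397) / 8 = 400/8 = 50.
Check: 50·(4·50 − 3) = 9850. ✓

50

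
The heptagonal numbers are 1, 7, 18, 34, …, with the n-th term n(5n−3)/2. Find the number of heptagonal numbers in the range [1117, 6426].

The n-th heptagonal number is n(5n−3)/2.
Smallest index with value ≥ 1117: n = 22 (giving 1177).
Largest index with value ≤ 6426: n = 51 (giving 6426).
Indices 22 through 51: 30 terms.

30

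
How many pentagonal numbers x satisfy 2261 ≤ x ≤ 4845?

The n-th pentagonal number is n(3n−1)/2.
Smallest index with value ≥ 2261: n = 39 (giving 2262).
Largest index with value ≤ 4845: n = 57 (giving 4845).
Indices 39 through 57: 19 terms.

19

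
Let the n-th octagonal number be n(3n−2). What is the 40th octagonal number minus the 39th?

Consecutive octagonal numbers differ by 6n − 5: here 6·40 − 5 = 235.

235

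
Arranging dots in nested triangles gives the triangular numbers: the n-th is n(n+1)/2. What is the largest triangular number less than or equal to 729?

Solve n(n+1)/2 ≤ 729 for integer n.
n = 37 gives 703 ≤ 729, while n = 38 gives 741 > 729; so the answer is 703.

703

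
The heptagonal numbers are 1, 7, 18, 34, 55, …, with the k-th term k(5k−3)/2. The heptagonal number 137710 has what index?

Set n(5n−3)/2 = 137710, giving 5n² − 3n − 275420 = 0.
The discriminant is 9 + 40·137710 = 5508409, and √5508409 = 2347.
So n = (3 + 2347) / 10 = 2350/10 = 235.

235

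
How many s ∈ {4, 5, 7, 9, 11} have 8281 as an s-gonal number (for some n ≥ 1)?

2

s = 4: P(4, 91) = 8281. ✓
s = 5: P(5, 74) = 8177 and P(5, 75) = 8400; 8281 is not s-gonal.
s = 7: P(7, 57) = 8037 and P(7, 58) = 8323; 8281 is not s-gonal.
s = 9: P(9, 49) = 8281. ✓
s = 11: P(11, 43) = 8170 and P(11, 44) = 8558; 8281 is not s-gonal.
Hits: s ∈ {4, 9} → 2.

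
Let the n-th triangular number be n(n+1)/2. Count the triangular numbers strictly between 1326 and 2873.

The n-th triangular number is n(n+1)/2.
Smallest index with value > 1326: n = 52 (giving 1378).
Largest index with value < 2873: n = 75 (giving 2850).
Indices 52 through 75: 24 terms.

24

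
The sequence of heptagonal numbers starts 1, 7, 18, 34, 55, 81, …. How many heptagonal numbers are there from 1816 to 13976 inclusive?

The n-th heptagonal number is n(5n−3)/2.
Smallest index with value ≥ 1816: n = 28 (giving 1918).
Largest index with value ≤ 13976: n = 75 (giving 13950).
Indices 28 through 75: 48 terms.

48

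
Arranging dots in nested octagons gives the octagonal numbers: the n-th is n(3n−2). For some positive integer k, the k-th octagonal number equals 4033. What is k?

Set n(3n−2) = 4033, giving 3n² − 2n − 4033 = 0.
The discriminant is 4 + 12·4033 = 48400, and √48400 = 220.
So n = (2 + 220) / 6 = 222/6 = 37.

37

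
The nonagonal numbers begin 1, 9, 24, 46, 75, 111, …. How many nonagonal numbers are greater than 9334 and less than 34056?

46

The n-th nonagonal number is n(7n−5)/2.
Smallest index with value > 9334: n = 53 (giving 9699).
Largest index with value < 34056: n = 98 (giving 33369).
Indices 53 through 98: 46 terms.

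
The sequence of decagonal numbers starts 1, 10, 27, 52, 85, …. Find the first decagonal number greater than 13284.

13747

Solve n(4n−3) > 13284 for integer n.
The largest n with value ≤ 13284 is 58 (since 13282 ≤ 13284 < 13747), so the first above is n = 59, value 13747.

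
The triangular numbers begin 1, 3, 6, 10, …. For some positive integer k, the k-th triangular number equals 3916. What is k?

88

Set n(n+1)/2 = 3916, giving n² + n − 7832 = 0.
So n = (-1 + 177) / 2 = 176/2 = 88.
Check: 88·89/2 = 3916. ✓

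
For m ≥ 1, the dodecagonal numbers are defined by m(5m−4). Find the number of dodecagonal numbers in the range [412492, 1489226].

259

The n-th dodecagonal number is n(5n−4).
Smallest index with value ≥ 412492: n = 288 (giving 413568).
Largest index with value ≤ 1489226: n = 546 (giving 1488396).
Indices 288 through 546: 259 terms.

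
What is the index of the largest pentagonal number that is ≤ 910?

24

Solve n(3n−1)/2 ≤ 910 for integer n.
n = 24 gives 852 ≤ 910, while n = 25 gives 925 > 910; so the answer is index 24.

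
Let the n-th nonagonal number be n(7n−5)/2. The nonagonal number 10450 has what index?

Set n(7n−5)/2 = 10450, giving 7n² − 5n − 20900 = 0.
The discriminant is 25 + 56·10450 = 585225, and √585225 = 765.
So n = (5 + 765) / 14 = 770/14 = 55.

55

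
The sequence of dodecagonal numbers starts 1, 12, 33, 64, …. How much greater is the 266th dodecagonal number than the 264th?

5292

266·(5·266 − 4) = 352716 and 264·(5·264 − 4) = 347424.
Difference: 352716 − 347424 = 5292.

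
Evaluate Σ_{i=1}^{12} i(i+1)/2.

364

Σ i(i+1)/2 = (Σi² + Σi) / 2 over i = 1..12.
Σi = 78 and Σi² = 650.
(1·650 + 1·78) / 2 = 728/2 = 364.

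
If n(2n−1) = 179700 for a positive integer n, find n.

300

Set n(2n−1) = 179700, giving 2n² − n − 179700 = 0.
The discriminant is 1 + 8·179700 = 1437601, and √1437601 = 1199.
So n = (1 + 1199) / 4 = 1200/4 = 300.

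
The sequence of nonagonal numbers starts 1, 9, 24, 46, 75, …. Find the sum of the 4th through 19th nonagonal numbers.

Σ i(7i−5)/2 = (7Σi² − 5Σi) / 2 over i = 4..19.
Σi = 190 − 6 = 184 and Σi² = 2470 − 14 = 2456.
(7·2456 − 5·184) / 2 = 16272/2 = 8136.

8136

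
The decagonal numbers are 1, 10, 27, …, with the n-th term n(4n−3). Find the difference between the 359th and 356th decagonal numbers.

359·(4·359 − 3) = 514447 and 356·(4·356 − 3) = 505876.
Difference: 514447 − 505876 = 8571.

8571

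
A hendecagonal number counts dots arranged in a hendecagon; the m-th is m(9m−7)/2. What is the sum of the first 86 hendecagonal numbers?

957696

Σ i(9i−7)/2 = (9Σi² − 7Σi) / 2 over i = 1..86.
Σi = 3741 and Σi² = 215731.
(9·215731 − 7·3741) / 2 = 1915392/2 = 957696.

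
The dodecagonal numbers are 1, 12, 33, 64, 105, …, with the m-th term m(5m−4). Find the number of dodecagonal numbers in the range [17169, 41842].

33

The n-th dodecagonal number is n(5n−4).
Smallest index with value ≥ 17169: n = 59 (giving 17169).
Largest index with value ≤ 41842: n = 91 (giving 41041).
Indices 59 through 91: 33 terms.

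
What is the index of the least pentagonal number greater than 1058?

Solve n(3n−1)/2 > 1058 for integer n.
The largest n with value ≤ 1058 is 26 (since 1001 ≤ 1058 < 1080), so the first above is n = 27, value 1080.

27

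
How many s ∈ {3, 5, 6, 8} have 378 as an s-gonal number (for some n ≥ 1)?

s = 3: P(3, 27) = 378. ✓
s = 5: P(5, 16) = 376 and P(5, 17) = 425; 378 is not s-gonal.
s = 6: P(6, 14) = 378. ✓
s = 8: P(8, 11) = 341 and P(8, 12) = 408; 378 is not s-gonal.
Hits: s ∈ {3, 6} → 2.

2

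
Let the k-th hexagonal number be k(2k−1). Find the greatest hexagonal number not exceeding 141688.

Solve n(2n−1) ≤ 141688 for integer n.
n = 266 gives 141246 ≤ 141688, while n = 267 gives 142311 > 141688; so the answer is 141246.

141246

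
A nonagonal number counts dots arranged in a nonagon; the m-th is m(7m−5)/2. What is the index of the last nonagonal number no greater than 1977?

24

Solve n(7n−5)/2 ≤ 1977 for integer n.
n = 24 gives 1956 ≤ 1977, while n = 25 gives 2125 > 1977; so the answer is index 24.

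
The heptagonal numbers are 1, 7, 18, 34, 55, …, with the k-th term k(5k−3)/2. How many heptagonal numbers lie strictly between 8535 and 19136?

29

The n-th heptagonal number is n(5n−3)/2.
Smallest index with value > 8535: n = 59 (giving 8614).
Largest index with value < 19136: n = 87 (giving 18792).
Indices 59 through 87: 29 terms.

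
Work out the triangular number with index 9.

The 9th triangular number is n(n+1)/2 with n = 9.
9·10/2 = 90/2 = 45.

45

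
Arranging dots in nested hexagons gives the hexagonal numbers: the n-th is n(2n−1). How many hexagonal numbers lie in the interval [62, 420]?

The n-th hexagonal number is n(2n−1).
Smallest index with value ≥ 62: n = 6 (giving 66).
Largest index with value ≤ 420: n = 14 (giving 378).
Indices 6 through 14: 9 terms.

9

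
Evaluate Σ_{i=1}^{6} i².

91

Σ_{i=1}^{6} i² = 6·7·13/6 = 91.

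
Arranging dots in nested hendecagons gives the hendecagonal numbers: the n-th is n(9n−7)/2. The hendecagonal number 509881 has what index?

337

Set n(9n−7)/2 = 509881, giving 9n² − 7n − 1019762 = 0.
The discriminant is 49 + 72·509881 = 36711481, and √36711481 = 6059.
So n = (7 + 6059) / 18 = 6066/18 = 337.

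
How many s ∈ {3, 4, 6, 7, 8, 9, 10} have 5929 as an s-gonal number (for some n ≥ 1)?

s = 3: P(3, 108) = 5886 and P(3, 109) = 5995; 5929 is not s-gonal.
s = 4: P(4, 77) = 5929. ✓
s = 6: P(6, 54) = 5778 and P(6, 55) = 5995; 5929 is not s-gonal.
s = 7: P(7, 49) = 5929. ✓
s = 8: P(8, 44) = 5720 and P(8, 45) = 5985; 5929 is not s-gonal.
s = 9: P(9, 41) = 5781 and P(9, 42) = 6069; 5929 is not s-gonal.
s = 10: P(10, 38) = 5662 and P(10, 39) = 5967; 5929 is not s-gonal.
Hits: s ∈ {4, 7} → 2.

2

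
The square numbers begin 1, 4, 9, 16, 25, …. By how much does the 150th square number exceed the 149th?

299

n² − (n−1)² = 2n − 1, so 150² − 149² = 2·150 − 1 = 299.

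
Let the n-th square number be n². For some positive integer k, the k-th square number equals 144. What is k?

We need n² = 144, so n = √144 = 12.

12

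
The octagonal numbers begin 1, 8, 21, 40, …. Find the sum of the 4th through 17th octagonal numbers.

Σ i(3i−2) = 3Σi² − 2Σi over i = 4..17.
Σi = 153 − 6 = 147 and Σi² = 1785 − 14 = 1771.
3·1771 − 2·147 = 5019.

5019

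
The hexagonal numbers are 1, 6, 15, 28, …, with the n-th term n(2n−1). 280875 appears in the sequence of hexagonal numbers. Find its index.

Set n(2n−1) = 280875, giving 2n² − n − 280875 = 0.
The discriminant is 1 + 8·280875 = 2247001, and √2247001 = 1499.
So n = (1 + 1499) / 4 = 1500/4 = 375.
Check: 375·(2·375 − 1) = 280875. ✓

375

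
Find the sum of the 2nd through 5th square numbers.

Σ_{i=2}^{5} i² = 55 − 1 = 54.

54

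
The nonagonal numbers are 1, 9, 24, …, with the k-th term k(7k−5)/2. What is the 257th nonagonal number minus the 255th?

257·(7·257 − 5)/2 = 230529 and 255·(7·255 − 5)/2 = 226950.
Difference: 230529 − 226950 = 3579.

3579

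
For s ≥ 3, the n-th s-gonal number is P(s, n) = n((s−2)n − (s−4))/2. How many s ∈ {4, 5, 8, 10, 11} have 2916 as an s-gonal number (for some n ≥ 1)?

1

s = 4: P(4, 54) = 2916. ✓
s = 5: P(5, 44) = 2882 and P(5, 45) = 3015; 2916 is not s-gonal.
s = 8: P(8, 31) = 2821 and P(8, 32) = 3008; 2916 is not s-gonal.
s = 10: P(10, 27) = 2835 and P(10, 28) = 3052; 2916 is not s-gonal.
s = 11: P(11, 25) = 2725 and P(11, 26) = 2951; 2916 is not s-gonal.
Hits: s ∈ {4} → 1.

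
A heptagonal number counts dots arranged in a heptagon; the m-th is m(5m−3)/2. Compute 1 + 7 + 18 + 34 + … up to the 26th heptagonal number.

Σ i(5i−3)/2 = (5Σi² − 3Σi) / 2 over i = 1..26.
Σi = 351 and Σi² = 6201.
(5·6201 − 3·351) / 2 = 29952/2 = 14976.

14976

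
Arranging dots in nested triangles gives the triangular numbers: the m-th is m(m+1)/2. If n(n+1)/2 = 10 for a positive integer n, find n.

4

Set n(n+1)/2 = 10, giving n² + n − 20 = 0.
The discriminant is 1 + 8·10 = 81, and √81 = 9.
So n = (-1 + 9) / 2 = 8/2 = 4.
Check: 4·5/2 = 10. ✓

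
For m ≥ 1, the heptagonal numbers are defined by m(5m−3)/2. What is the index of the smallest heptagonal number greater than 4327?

Solve n(5n−3)/2 > 4327 for integer n.
The largest n with value ≤ 4327 is 41 (since 4141 ≤ 4327 < 4347), so the first above is n = 42, value 4347.

42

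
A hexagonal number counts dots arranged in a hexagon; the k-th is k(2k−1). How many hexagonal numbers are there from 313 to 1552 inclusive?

16

The n-th hexagonal number is n(2n−1).
Smallest index with value ≥ 313: n = 13 (giving 325).
Largest index with value ≤ 1552: n = 28 (giving 1540).
Indices 13 through 28: 16 terms.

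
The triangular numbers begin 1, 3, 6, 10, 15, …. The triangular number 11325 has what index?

Set n(n+1)/2 = 11325, giving n² + n − 22650 = 0.
So n = (-1 + 301) / 2 = 300/2 = 150.
Check: 150·151/2 = 11325. ✓

150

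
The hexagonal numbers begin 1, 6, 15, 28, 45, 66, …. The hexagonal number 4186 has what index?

46

Set n(2n−1) = 4186, giving 2n² − n − 4186 = 0.
The discriminant is 1 + 8·4186 = 33489, and √33489 = 183.
So n = (1 + 183) / 4 = 184/4 = 46.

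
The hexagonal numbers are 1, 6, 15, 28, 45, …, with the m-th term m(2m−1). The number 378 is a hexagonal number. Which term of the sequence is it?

14

Set n(2n−1) = 378, giving 2n² − n − 378 = 0.
The discriminant is 1 + 8·378 = 3025, and √3025 = 55.
So n = (1 + 55) / 4 = 56/4 = 14.
Check: 14·(2·14 − 1) = 378. ✓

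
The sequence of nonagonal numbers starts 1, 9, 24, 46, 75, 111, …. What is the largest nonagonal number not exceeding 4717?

4699

Solve n(7n−5)/2 ≤ 4717 for integer n.
n = 37 gives 4699 ≤ 4717, while n = 38 gives 4959 > 4717; so the answer is 4699.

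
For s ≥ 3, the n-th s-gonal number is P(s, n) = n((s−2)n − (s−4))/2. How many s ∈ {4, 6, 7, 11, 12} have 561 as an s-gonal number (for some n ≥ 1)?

2

s = 4: P(4, 23) = 529 and P(4, 24) = 576; 561 is not s-gonal.
s = 6: P(6, 17) = 561. ✓
s = 7: P(7, 15) = 540 and P(7, 16) = 616; 561 is not s-gonal.
s = 11: P(11, 11) = 506 and P(11, 12) = 606; 561 is not s-gonal.
s = 12: P(12, 11) = 561. ✓
Hits: s ∈ {6, 12} → 2.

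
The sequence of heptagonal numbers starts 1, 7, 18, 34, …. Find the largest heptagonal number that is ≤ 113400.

Solve n(5n−3)/2 ≤ 113400 for integer n.
n = 213 gives 113103 ≤ 113400, while n = 214 gives 114169 > 113400; so the answer is 113103.

113103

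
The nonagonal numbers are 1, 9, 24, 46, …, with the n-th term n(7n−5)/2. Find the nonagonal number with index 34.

The 34th nonagonal number is n(7n−5)/2 with n = 34.
34·(7·34 − 5)/2 = 34·233/2 = 3961.

3961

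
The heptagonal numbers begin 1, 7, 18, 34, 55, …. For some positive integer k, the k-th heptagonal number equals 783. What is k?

18

Set n(5n−3)/2 = 783, giving 5n² − 3n − 1566 = 0.
So n = (3 + 177) / 10 = 180/10 = 18.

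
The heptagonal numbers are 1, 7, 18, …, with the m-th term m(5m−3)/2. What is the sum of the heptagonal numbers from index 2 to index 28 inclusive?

18675

Σ i(5i−3)/2 = (5Σi² − 3Σi) / 2 over i = 2..28.
Σi = 406 − 1 = 405 and Σi² = 7714 − 1 = 7713.
(5·7713 − 3·405) / 2 = 37350/2 = 18675.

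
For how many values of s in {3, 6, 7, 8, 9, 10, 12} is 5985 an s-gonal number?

s = 3: P(3, 108) = 5886 and P(3, 109) = 5995; 5985 is not s-gonal.
s = 6: P(6, 54) = 5778 and P(6, 55) = 5995; 5985 is not s-gonal.
s = 7: P(7, 49) = 5929 and P(7, 50) = 6175; 5985 is not s-gonal.
s = 8: P(8, 45) = 5985. ✓
s = 9: P(9, 41) = 5781 and P(9, 42) = 6069; 5985 is not s-gonal.
s = 10: P(10, 39) = 5967 and P(10, 40) = 6280; 5985 is not s-gonal.
s = 12: P(12, 35) = 5985. ✓
Hits: s ∈ {8, 12} → 2.

2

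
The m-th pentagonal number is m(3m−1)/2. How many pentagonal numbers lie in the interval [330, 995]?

The n-th pentagonal number is n(3n−1)/2.
Smallest index with value ≥ 330: n = 15 (giving 330).
Largest index with value ≤ 995: n = 25 (giving 925).
Indices 15 through 25: 11 terms.

11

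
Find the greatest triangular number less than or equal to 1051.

Solve n(n+1)/2 ≤ 1051 for integer n.
n = 45 gives 1035 ≤ 1051, while n = 46 gives 1081 > 1051; so the answer is 1035.

1035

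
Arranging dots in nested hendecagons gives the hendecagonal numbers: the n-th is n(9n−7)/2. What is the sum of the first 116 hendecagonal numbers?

2347956

Σ i(9i−7)/2 = (9Σi² − 7Σi) / 2 over i = 1..116.
Σi = 6786 and Σi² = 527046.
(9·527046 − 7·6786) / 2 = 4695912/2 = 2347956.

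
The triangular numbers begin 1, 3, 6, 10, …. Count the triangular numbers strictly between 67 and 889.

The n-th triangular number is n(n+1)/2.
Smallest index with value > 67: n = 12 (giving 78).
Largest index with value < 889: n = 41 (giving 861).
Indices 12 through 41: 30 terms.

30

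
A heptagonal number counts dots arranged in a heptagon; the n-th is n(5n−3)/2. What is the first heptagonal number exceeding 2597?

Solve n(5n−3)/2 > 2597 for integer n.
The largest n with value ≤ 2597 is 32 (since 2512 ≤ 2597 < 2673), so the first above is n = 33, value 2673.

2673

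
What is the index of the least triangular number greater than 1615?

Solve n(n+1)/2 > 1615 for integer n.
The largest n with value ≤ 1615 is 56 (since 1596 ≤ 1615 < 1653), so the first above is n = 57, value 1653.

57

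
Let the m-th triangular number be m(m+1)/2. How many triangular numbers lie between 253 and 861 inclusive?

The n-th triangular number is n(n+1)/2.
Smallest index with value ≥ 253: n = 22 (giving 253).
Largest index with value ≤ 861: n = 41 (giving 861).
Indices 22 through 41: 20 terms.

20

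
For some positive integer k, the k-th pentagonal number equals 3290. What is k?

Set n(3n−1)/2 = 3290, giving 3n² − n − 6580 = 0.
The discriminant is 1 + 24·3290 = 78961, and √78961 = 281.
So n = (1 + 281) / 6 = 282/6 = 47.

47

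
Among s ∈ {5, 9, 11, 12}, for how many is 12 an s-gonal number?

2

s = 5: P(5, 3) = 12. ✓
s = 9: P(9, 2) = 9 and P(9, 3) = 24; 12 is not s-gonal.
s = 11: P(11, 2) = 11 and P(11, 3) = 30; 12 is not s-gonal.
s = 12: P(12, 2) = 12. ✓
Hits: s ∈ {5, 12} → 2.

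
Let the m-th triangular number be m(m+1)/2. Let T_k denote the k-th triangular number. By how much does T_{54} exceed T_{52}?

54·55/2 = 1485 and 52·53/2 = 1378.
Difference: 1485 − 1378 = 107.

107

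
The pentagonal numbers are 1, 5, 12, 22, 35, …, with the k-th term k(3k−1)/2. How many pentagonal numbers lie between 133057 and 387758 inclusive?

The n-th pentagonal number is n(3n−1)/2.
Smallest index with value ≥ 133057: n = 298 (giving 133057).
Largest index with value ≤ 387758: n = 508 (giving 386842).
Indices 298 through 508: 211 terms.

211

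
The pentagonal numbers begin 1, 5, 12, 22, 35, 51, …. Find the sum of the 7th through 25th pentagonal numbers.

7999

Σ i(3i−1)/2 = (3Σi² − Σi) / 2 over i = 7..25.
Σi = 325 − 21 = 304 and Σi² = 5525 − 91 = 5434.
(3·5434 − 1·304) / 2 = 15998/2 = 7999.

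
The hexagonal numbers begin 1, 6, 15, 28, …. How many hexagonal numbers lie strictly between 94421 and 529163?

297

The n-th hexagonal number is n(2n−1).
Smallest index with value > 94421: n = 218 (giving 94830).
Largest index with value < 529163: n = 514 (giving 527878).
Indices 218 through 514: 297 terms.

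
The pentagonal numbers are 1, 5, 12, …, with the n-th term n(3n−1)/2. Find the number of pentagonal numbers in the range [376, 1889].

20

The n-th pentagonal number is n(3n−1)/2.
Smallest index with value ≥ 376: n = 16 (giving 376).
Largest index with value ≤ 1889: n = 35 (giving 1820).
Indices 16 through 35: 20 terms.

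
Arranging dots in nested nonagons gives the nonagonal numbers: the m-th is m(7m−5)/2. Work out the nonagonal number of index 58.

11629

58·(7·58 − 5)/2 = 58·401/2 = 11629.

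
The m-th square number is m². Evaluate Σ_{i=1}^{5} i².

Σ_{i=1}^{5} i² = 5·6·11/6 = 55.

55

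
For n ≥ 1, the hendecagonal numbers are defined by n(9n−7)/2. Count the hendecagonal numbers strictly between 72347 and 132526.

The n-th hendecagonal number is n(9n−7)/2.
Smallest index with value > 72347: n = 128 (giving 73280).
Largest index with value < 132526: n = 171 (giving 130986).
Indices 128 through 171: 44 terms.

44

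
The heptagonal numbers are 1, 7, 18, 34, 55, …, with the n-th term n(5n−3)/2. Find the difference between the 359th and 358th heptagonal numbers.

Consecutive heptagonal numbers differ by 5n − 4: here 5·359 − 4 = 1791.

1791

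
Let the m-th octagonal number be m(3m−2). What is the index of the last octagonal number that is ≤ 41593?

Solve n(3n−2) ≤ 41593 for integer n.
n = 118 gives 41536 ≤ 41593, while n = 119 gives 42245 > 41593; so the answer is index 118.

118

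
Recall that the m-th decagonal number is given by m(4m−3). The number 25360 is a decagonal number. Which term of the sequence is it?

80

Set n(4n−3) = 25360, giving 4n² − 3n − 25360 = 0.
The discriminant is 9 + 16·25360 = 405769, and √405769 = 637.
So n = (3 + 637) / 8 = 640/8 = 80.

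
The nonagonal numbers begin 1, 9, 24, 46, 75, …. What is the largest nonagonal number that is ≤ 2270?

2125

Solve n(7n−5)/2 ≤ 2270 for integer n.
n = 25 gives 2125 ≤ 2270, while n = 26 gives 2301 > 2270; so the answer is 2125.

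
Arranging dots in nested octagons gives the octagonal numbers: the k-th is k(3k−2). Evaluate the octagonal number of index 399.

The 399th octagonal number is n(3n−2) with n = 399.
399·(3·399 − 2) = 399·1195 = 476805.

476805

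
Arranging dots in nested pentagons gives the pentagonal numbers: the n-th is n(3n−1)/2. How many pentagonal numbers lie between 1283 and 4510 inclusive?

The n-th pentagonal number is n(3n−1)/2.
Smallest index with value ≥ 1283: n = 30 (giving 1335).
Largest index with value ≤ 4510: n = 55 (giving 4510).
Indices 30 through 55: 26 terms.

26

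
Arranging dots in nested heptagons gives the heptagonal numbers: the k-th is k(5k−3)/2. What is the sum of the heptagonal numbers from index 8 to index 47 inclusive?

87300

Σ i(5i−3)/2 = (5Σi² − 3Σi) / 2 over i = 8..47.
Σi = 1128 − 28 = 1100 and Σi² = 35720 − 140 = 35580.
(5·35580 − 3·1100) / 2 = 174600/2 = 87300.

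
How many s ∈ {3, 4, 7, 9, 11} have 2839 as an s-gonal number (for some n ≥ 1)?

s = 3: P(3, 74) = 2775 and P(3, 75) = 2850; 2839 is not s-gonal.
s = 4: P(4, 53) = 2809 and P(4, 54) = 2916; 2839 is not s-gonal.
s = 7: P(7, 34) = 2839. ✓
s = 9: P(9, 28) = 2674 and P(9, 29) = 2871; 2839 is not s-gonal.
s = 11: P(11, 25) = 2725 and P(11, 26) = 2951; 2839 is not s-gonal.
Hits: s ∈ {7} → 1.

1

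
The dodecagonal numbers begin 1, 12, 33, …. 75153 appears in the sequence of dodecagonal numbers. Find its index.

123

Set n(5n−4) = 75153, giving 5n² − 4n − 75153 = 0.
The discriminant is 16 + 20·75153 = 1503076, and √1503076 = 1226.
So n = (4 + 1226) / 10 = 1230/10 = 123.
Check: 123·(5·123 − 4) = 75153. ✓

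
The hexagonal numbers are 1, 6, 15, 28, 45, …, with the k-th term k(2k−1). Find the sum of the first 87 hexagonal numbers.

Σ i(2i−1) = 2Σi² − Σi over i = 1..87.
Σi = 3828 and Σi² = 223300.
2·223300 − 1·3828 = 442772.

442772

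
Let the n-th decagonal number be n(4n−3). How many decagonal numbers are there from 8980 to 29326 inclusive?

39

The n-th decagonal number is n(4n−3).
Smallest index with value ≥ 8980: n = 48 (giving 9072).
Largest index with value ≤ 29326: n = 86 (giving 29326).
Indices 48 through 86: 39 terms.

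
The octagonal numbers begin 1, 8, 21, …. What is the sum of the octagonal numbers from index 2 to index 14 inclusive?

2834

Σ i(3i−2) = 3Σi² − 2Σi over i = 2..14.
Σi = 105 − 1 = 104 and Σi² = 1015 − 1 = 1014.
3·1014 − 2·104 = 2834.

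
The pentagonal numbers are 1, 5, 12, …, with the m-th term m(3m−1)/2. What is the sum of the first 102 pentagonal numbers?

Σ i(3i−1)/2 = (3Σi² − Σi) / 2 over i = 1..102.
Σi = 5253 and Σi² = 358955.
(3·358955 − 1·5253) / 2 = 1071612/2 = 535806.

535806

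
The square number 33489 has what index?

183

We need n² = 33489, so n = √33489 = 183.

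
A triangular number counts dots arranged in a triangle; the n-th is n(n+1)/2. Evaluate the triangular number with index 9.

45

9·10/2 = 90/2 = 45.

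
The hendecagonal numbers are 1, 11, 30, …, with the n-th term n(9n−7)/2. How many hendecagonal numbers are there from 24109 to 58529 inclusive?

The n-th hendecagonal number is n(9n−7)/2.
Smallest index with value ≥ 24109: n = 74 (giving 24383).
Largest index with value ≤ 58529: n = 114 (giving 58083).
Indices 74 through 114: 41 terms.

41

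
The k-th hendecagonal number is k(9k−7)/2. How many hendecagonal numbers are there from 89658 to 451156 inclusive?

176

The n-th hendecagonal number is n(9n−7)/2.
Smallest index with value ≥ 89658: n = 142 (giving 90241).
Largest index with value ≤ 451156: n = 317 (giving 451091).
Indices 142 through 317: 176 terms.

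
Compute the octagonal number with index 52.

The 52nd octagonal number is n(3n−2) with n = 52.
52·(3·52 − 2) = 52·154 = 8008.

8008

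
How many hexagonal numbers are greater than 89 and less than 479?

The n-th hexagonal number is n(2n−1).
Smallest index with value > 89: n = 7 (giving 91).
Largest index with value < 479: n = 15 (giving 435).
Indices 7 through 15: 9 terms.

9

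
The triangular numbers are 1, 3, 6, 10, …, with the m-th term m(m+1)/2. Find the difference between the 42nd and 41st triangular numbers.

42

Consecutive triangular numbers differ by n: T_{42} − T_{41} = 42.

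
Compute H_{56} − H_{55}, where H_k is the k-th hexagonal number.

221

Consecutive hexagonal numbers differ by 4n − 3: here 4·56 − 3 = 221.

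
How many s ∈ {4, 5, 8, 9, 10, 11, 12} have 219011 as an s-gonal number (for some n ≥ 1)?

1

s = 4: P(4, 467) = 218089 and P(4, 468) = 219024; 219011 is not s-gonal.
s = 5: P(5, 382) = 218695 and P(5, 383) = 219842; 219011 is not s-gonal.
s = 8: P(8, 270) = 218160 and P(8, 271) = 219781; 219011 is not s-gonal.
s = 9: P(9, 250) = 218125 and P(9, 251) = 219876; 219011 is not s-gonal.
s = 10: P(10, 234) = 218322 and P(10, 235) = 220195; 219011 is not s-gonal.
s = 11: P(11, 221) = 219011. ✓
s = 12: P(12, 209) = 217569 and P(12, 210) = 219660; 219011 is not s-gonal.
Hits: s ∈ {11} → 1.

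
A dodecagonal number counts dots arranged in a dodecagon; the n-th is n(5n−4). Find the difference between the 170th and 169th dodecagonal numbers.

1691

Consecutive dodecagonal numbers differ by 10n − 9: here 10·170 − 9 = 1691.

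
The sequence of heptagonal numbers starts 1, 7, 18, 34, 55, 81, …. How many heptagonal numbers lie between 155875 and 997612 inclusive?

383

The n-th heptagonal number is n(5n−3)/2.
Smallest index with value ≥ 155875: n = 250 (giving 155875).
Largest index with value ≤ 997612: n = 632 (giving 997612).
Indices 250 through 632: 383 terms.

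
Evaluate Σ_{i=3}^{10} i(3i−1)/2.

Σ i(3i−1)/2 = (3Σi² − Σi) / 2 over i = 3..10.
Σi = 55 − 3 = 52 and Σi² = 385 − 5 = 380.
(3·380 − 1·52) / 2 = 1088/2 = 544.

544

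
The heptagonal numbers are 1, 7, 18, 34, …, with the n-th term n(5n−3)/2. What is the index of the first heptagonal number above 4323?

Solve n(5n−3)/2 > 4323 for integer n.
The largest n with value ≤ 4323 is 41 (since 4141 ≤ 4323 < 4347), so the first above is n = 42, value 4347.

42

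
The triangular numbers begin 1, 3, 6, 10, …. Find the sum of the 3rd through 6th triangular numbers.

Σ i(i+1)/2 = (Σi² + Σi) / 2 over i = 3..6.
Σi = 21 − 3 = 18 and Σi² = 91 − 5 = 86.
(1·86 + 1·18) / 2 = 104/2 = 52.

52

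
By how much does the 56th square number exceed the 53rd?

327

56² = 3136 and 53² = 2809.
Difference: 3136 − 2809 = 327.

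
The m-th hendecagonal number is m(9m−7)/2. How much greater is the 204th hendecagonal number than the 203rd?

Consecutive hendecagonal numbers differ by 9n − 8: here 9·204 − 8 = 1828.

1828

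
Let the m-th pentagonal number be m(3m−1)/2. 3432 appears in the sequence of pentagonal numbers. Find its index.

Set n(3n−1)/2 = 3432, giving 3n² − n − 6864 = 0.
The discriminant is 1 + 24·3432 = 82369, and √82369 = 287.
So n = (1 + 287) / 6 = 288/6 = 48.

48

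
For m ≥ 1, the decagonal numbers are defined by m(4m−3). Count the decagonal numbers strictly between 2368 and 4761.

10

The n-th decagonal number is n(4n−3).
Smallest index with value > 2368: n = 25 (giving 2425).
Largest index with value < 4761: n = 34 (giving 4522).
Indices 25 through 34: 10 terms.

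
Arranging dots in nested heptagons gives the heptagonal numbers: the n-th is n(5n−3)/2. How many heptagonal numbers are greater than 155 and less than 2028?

The n-th heptagonal number is n(5n−3)/2.
Smallest index with value > 155: n = 9 (giving 189).
Largest index with value < 2028: n = 28 (giving 1918).
Indices 9 through 28: 20 terms.

20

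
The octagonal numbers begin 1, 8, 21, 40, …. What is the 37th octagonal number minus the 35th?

428

37·(3·37 − 2) = 4033 and 35·(3·35 − 2) = 3605.
Difference: 4033 − 3605 = 428.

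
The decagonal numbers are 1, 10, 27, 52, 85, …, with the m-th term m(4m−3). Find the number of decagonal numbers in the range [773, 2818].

The n-th decagonal number is n(4n−3).
Smallest index with value ≥ 773: n = 15 (giving 855).
Largest index with value ≤ 2818: n = 26 (giving 2626).
Indices 15 through 26: 12 terms.

12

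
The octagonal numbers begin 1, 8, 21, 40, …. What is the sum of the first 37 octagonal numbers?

Σ i(3i−2) = 3Σi² − 2Σi over i = 1..37.
Σi = 703 and Σi² = 17575.
3·17575 − 2·703 = 51319.

51319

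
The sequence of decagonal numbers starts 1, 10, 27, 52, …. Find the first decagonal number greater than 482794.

483372

Solve n(4n−3) > 482794 for integer n.
The largest n with value ≤ 482794 is 347 (since 480595 ≤ 482794 < 483372), so the first above is n = 348, value 483372.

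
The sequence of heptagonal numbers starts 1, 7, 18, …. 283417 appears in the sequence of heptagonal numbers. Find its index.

337

Set n(5n−3)/2 = 283417, giving 5n² − 3n − 566834 = 0.
So n = (3 + 3367) / 10 = 3370/10 = 337.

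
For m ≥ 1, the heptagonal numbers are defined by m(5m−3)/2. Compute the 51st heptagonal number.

51·(5·51 − 3)/2 = 51·252/2 = 51·126 = 6426.

6426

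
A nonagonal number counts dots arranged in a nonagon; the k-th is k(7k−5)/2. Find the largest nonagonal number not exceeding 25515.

Solve n(7n−5)/2 ≤ 25515 for integer n.
n = 85 gives 25075 ≤ 25515, while n = 86 gives 25671 > 25515; so the answer is 25075.

25075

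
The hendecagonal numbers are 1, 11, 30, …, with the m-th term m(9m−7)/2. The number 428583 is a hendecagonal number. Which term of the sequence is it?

Set n(9n−7)/2 = 428583, giving 9n² − 7n − 857166 = 0.
The discriminant is 49 + 72·428583 = 30858025, and √30858025 = 5555.
So n = (7 + 5555) / 18 = 5562/18 = 309.

309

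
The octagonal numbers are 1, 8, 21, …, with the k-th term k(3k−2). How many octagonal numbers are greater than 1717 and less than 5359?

18

The n-th octagonal number is n(3n−2).
Smallest index with value > 1717: n = 25 (giving 1825).
Largest index with value < 5359: n = 42 (giving 5208).
Indices 25 through 42: 18 terms.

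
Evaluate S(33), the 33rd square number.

33² = 1089.

1089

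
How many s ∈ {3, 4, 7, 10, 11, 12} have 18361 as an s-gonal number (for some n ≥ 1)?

2

s = 3: P(3, 191) = 18336 and P(3, 192) = 18528; 18361 is not s-gonal.
s = 4: P(4, 135) = 18225 and P(4, 136) = 18496; 18361 is not s-gonal.
s = 7: P(7, 86) = 18361. ✓
s = 10: P(10, 68) = 18292 and P(10, 69) = 18837; 18361 is not s-gonal.
s = 11: P(11, 64) = 18208 and P(11, 65) = 18785; 18361 is not s-gonal.
s = 12: P(12, 61) = 18361. ✓
Hits: s ∈ {7, 12} → 2.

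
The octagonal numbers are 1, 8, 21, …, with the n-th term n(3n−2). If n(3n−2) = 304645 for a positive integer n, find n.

Set n(3n−2) = 304645, giving 3n² − 2n − 304645 = 0.
The discriminant is 4 + 12·304645 = 3655744, and √3655744 = 1912.
So n = (2 + 1912) / 6 = 1914/6 = 319.

319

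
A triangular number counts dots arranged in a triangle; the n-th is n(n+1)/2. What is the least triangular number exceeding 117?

120

Solve n(n+1)/2 > 117 for integer n.
The largest n with value ≤ 117 is 14 (since 105 ≤ 117 < 120), so the first above is n = 15, value 120.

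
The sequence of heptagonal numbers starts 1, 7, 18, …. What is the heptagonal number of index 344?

The 344th heptagonal number is n(5n−3)/2 with n = 344.
344·(5·344 − 3)/2 = 344·1717/2 = 295324.

295324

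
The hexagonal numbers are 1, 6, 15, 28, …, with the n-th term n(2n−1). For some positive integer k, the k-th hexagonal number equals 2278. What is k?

34

Set n(2n−1) = 2278, giving 2n² − n − 2278 = 0.
The discriminant is 1 + 8·2278 = 18225, and √18225 = 135.
So n = (1 + 135) / 4 = 136/4 = 34.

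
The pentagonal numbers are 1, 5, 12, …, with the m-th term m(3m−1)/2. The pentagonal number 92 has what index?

Set n(3n−1)/2 = 92, giving 3n² − n − 184 = 0.
So n = (1 + 47) / 6 = 48/6 = 8.

8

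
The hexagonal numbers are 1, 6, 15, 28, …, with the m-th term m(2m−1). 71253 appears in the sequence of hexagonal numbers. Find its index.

189

Set n(2n−1) = 71253, giving 2n² − n − 71253 = 0.
So n = (1 + 755) / 4 = 756/4 = 189.
Check: 189·(2·189 − 1) = 71253. ✓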